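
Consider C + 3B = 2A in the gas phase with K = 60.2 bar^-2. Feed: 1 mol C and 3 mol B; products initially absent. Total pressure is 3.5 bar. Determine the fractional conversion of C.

Take 1 mol C as basis and let X be its fractional conversion, so ξ = X.
At extent ξ: n_C = 1 − X; n_B = 3 − 3X; n_A = 2X.
n_T = Σnᵢ = 4 − 2X.
y_i = n_i/n_T, p_i = y_i·P. K = p_A^2 / (p_C p_B^3).
This yields a degree-4 equation in X; solving on (0,1), X = 0.834.

X = 0.834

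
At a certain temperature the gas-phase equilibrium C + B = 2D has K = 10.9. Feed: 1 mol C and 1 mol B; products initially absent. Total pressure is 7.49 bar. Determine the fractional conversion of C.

X = 0.623

Let X = conversion of C (basis 1 mol C); extent of reaction ξ = X.
Species balance: n_C = 1 − X; n_B = 1 − X; n_D = 2X.
Total moles n_T = 2 (Δν = 0, constant).
y_i = n_i/n_T, p_i = y_i·P. K = p_D^2 / (p_C p_B).
Substituting and setting equal to 10.9 gives a polynomial in X; the root in (0,1) is X = 0.623.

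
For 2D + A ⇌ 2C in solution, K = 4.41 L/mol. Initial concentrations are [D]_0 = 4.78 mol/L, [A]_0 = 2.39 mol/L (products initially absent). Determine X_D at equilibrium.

Let X = conversion of D; extent ξ = 4.78X/2 mol/L.
Concentrations: [D] = 4.78 − 4.78X; [A] = 2.39 − 2.39X; [C] = 4.78X.
K = [C]^2 / ([D]^2 [A]).
Equating to 4.41 L/mol: the physical root is X = 0.656.

X = 0.656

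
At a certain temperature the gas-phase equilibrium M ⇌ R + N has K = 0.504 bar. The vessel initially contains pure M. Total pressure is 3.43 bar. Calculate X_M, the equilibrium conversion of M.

Let X = conversion of M (basis 1 mol M); extent of reaction ξ = X.
Species balance: n_M = 1 − X; n_R = X; n_N = X.
n_T = Σnᵢ = 1 + X.
y_i = n_i/n_T, p_i = y_i·P. K = p_R p_N / (p_M).
Setting this equal to 0.504 bar and taking the physical root (0 < X < 1) gives X = 0.358.

X = 0.358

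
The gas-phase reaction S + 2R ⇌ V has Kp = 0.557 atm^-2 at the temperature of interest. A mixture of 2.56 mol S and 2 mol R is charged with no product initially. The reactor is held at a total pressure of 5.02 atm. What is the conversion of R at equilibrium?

X = 0.738

Let X = conversion of R (basis 2 mol R); extent of reaction ξ = X.
Mole table: n_S = 2.56 − X; n_R = 2 − 2X; n_V = X.
Total moles n_T = 4.56 − 2X.
Mole fractions y_i = n_i/n_T; Kp = p_V / (p_S p_R^2) with p_i = y_i·P.
Substituting and setting equal to 0.557 atm^-2 gives a polynomial in X; the root in (0,1) is X = 0.738.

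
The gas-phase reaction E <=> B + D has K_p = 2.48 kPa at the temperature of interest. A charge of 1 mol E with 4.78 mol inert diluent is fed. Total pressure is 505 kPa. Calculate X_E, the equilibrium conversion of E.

Let X = conversion of E (basis 1 mol E); extent of reaction ξ = X.
Mole table: n_E = 1 − X; n_B = X; n_D = X; n_I = 4.78 (inert).
n_T = Σnᵢ = 5.78 + X.
y_i = n_i/n_T, p_i = y_i·P. K_p = p_B p_D / (p_E).
Setting this equal to 2.48 kPa and taking the physical root (0 < X < 1) gives X = 0.157.

X = 0.157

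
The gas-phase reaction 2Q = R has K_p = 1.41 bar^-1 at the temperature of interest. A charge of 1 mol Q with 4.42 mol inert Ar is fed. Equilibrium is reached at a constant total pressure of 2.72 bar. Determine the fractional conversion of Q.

Take 1 mol Q as basis and let X be its fractional conversion, so ξ = 0.5X.
Moles: n_Q = 1 − X; n_R = 0.5X; n_I = 4.42 (inert).
Total moles n_T = 5.42 − 0.5X.
y_i = n_i/n_T, p_i = y_i·P. K_p = p_R / (p_Q^2).
Equating to 1.41 bar^-1 and solving on 0 < X < 1: X = 0.449.

X = 0.449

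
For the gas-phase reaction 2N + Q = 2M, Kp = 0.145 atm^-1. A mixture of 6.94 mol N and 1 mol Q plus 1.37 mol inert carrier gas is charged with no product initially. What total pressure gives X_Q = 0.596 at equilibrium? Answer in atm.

P = 6.4 atm

Take 1 mol Q as basis and let X be its fractional conversion, so ξ = X.
Mole table: n_N = 6.94 − 2X; n_Q = 1 − X; n_M = 2X; n_I = 1.37 (inert).
Summing: n_T = 9.31 − X.
Kp = p_M^2 / (p_N^2 p_Q) with p_i = (n_i/n_T)·P.
At X = 0.596: the mole-fraction product g(X) = Π y_i^ν_i = 0.9276. Since Kp = g(X)·P^{-1}, P = (g/Kp)^(1/1) = (0.9276/0.145)^(1/1) = 6.4 atm.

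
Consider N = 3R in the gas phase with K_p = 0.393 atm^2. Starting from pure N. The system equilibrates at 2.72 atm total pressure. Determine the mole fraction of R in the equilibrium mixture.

Let X = conversion of N (basis 1 mol N); extent of reaction ξ = X.
Mole table: n_N = 1 − X; n_R = 3X.
Total moles n_T = 1 + 2X.
y_i = n_i/n_T, p_i = y_i·P. K_p = p_R^3 / (p_N).
Equating to 0.393 atm^2 and solving on 0 < X < 1: X = 0.141.
Then n_R = 0.422, n_T = 1.28, so y_R = 0.329.

y_R = 0.329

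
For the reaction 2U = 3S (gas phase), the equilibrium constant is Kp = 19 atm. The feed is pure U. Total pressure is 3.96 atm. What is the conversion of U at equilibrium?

X = 0.632

Take 1 mol U as basis and let X be its fractional conversion, so ξ = 0.5X.
Mole table: n_U = 1 − X; n_S = 1.5X.
Summing: n_T = 1 + 0.5X.
y_i = n_i/n_T, p_i = y_i·P. Kp = p_S^3 / (p_U^2).
Substituting and setting equal to 19 atm gives a polynomial in X; the root in (0,1) is X = 0.632.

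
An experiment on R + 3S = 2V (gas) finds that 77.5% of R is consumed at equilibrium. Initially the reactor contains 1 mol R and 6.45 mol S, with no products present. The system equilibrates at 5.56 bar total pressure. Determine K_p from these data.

K_p = 0.171 bar^-2

Basis: 1 mol R initially; let X = conversion of R. Extent ξ = X.
Mole table: n_R = 1 − X; n_S = 6.45 − 3X; n_V = 2X.
n_T = Σnᵢ = 7.45 − 2X.
At X = 0.775: n_R = 0.225, n_S = 4.12, n_V = 1.55, n_T = 5.9.
p_i = (n_i/n_T)·P. K_p = p_V^2 / (p_R p_S^3) = 0.171 bar^-2.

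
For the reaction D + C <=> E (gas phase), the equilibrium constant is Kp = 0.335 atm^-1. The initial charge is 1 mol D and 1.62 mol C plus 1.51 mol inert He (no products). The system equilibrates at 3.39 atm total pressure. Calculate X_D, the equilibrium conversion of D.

Let X = conversion of D (basis 1 mol D); extent of reaction ξ = X.
At extent ξ: n_D = 1 − X; n_C = 1.62 − X; n_E = X; n_I = 1.51 (inert).
Summing: n_T = 4.13 − X.
y_i = n_i/n_T, p_i = y_i·P. Kp = p_E / (p_D p_C).
Setting this equal to 0.335 atm^-1 and taking the physical root (0 < X < 1) gives X = 0.283.

X = 0.283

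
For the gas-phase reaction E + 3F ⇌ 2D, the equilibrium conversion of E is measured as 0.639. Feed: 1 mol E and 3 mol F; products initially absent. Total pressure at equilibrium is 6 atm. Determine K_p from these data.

Basis: 1 mol E initially; let X = conversion of E. Extent ξ = X.
Mole table: n_E = 1 − X; n_F = 3 − 3X; n_D = 2X.
Summing: n_T = 4 − 2X.
At X = 0.639: n_E = 0.361, n_F = 1.08, n_D = 1.28, n_T = 2.72.
p_i = (n_i/n_T)·P. K_p = p_D^2 / (p_E p_F^3) = 0.733 atm^-2.

K_p = 0.733 atm^-2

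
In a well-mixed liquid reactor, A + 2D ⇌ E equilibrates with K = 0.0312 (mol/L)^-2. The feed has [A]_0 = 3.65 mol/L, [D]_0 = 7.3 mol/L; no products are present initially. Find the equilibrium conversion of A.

Let X = conversion of A; extent ξ = 3.65·X mol/L.
Concentrations: [A] = 3.65 − 3.65X; [D] = 7.3 − 7.3X; [E] = 3.65X.
K = [E] / ([A] [D]^2).
Setting equal to 0.0312 and solving for X on (0,1) gives X = 0.386.

X = 0.386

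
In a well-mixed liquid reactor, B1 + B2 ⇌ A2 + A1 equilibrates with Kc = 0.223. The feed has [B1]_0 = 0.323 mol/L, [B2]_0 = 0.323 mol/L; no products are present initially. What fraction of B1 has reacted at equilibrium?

Let X = conversion of B1; extent ξ = 0.323·X mol/L.
Concentrations: [B1] = 0.323 − 0.323X; [B2] = 0.323 − 0.323X; [A2] = 0.323X; [A1] = 0.323X.
Kc = [A2] [A1] / ([B1] [B2]).
This equals 0.223 at X = 0.321 (the root in 0 < X < 1).

X = 0.321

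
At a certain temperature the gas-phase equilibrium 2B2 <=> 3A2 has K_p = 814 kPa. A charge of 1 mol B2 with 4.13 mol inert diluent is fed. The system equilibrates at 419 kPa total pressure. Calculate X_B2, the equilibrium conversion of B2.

Let X = conversion of B2 (basis 1 mol B2); extent of reaction ξ = 0.5X.
Mole table: n_B2 = 1 − X; n_A2 = 1.5X; n_I = 4.13 (inert).
n_T = Σnᵢ = 5.13 + 0.5X.
Mole fractions y_i = n_i/n_T; K_p = p_A2^3 / (p_B2^2) with p_i = y_i·P.
Setting this equal to 814 kPa and taking the physical root (0 < X < 1) gives X = 0.682.

X = 0.682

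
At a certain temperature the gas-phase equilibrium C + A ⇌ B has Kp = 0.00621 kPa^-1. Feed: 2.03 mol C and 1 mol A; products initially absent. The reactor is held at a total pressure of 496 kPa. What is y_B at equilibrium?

Basis: 1 mol A initially; let X = conversion of A. Extent ξ = X.
Species balance: n_C = 2.03 − X; n_A = 1 − X; n_B = X.
Total moles n_T = 3.03 − X.
Mole fractions y_i = n_i/n_T; Kp = p_B / (p_C p_A) with p_i = y_i·P.
Equating to 0.00621 kPa^-1 and solving on 0 < X < 1: X = 0.642.
Then n_B = 0.642, n_T = 2.39, so y_B = 0.269.

y_B = 0.269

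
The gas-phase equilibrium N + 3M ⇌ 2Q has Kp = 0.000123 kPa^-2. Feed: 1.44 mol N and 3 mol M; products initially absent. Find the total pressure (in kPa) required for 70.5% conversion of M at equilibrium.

Take 3 mol M as basis and let X be its fractional conversion, so ξ = X.
At extent ξ: n_N = 1.44 − X; n_M = 3 − 3X; n_Q = 2X.
Summing: n_T = 4.44 − 2X.
Kp = p_Q^2 / (p_N p_M^3) with p_i = (n_i/n_T)·P.
At X = 0.705: the mole-fraction product g(X) = Π y_i^ν_i = 35.83. Since Kp = g(X)·P^{-2}, P = (g/Kp)^(1/2) = (35.83/0.000123)^(1/2) = 540 kPa.

P = 540 kPa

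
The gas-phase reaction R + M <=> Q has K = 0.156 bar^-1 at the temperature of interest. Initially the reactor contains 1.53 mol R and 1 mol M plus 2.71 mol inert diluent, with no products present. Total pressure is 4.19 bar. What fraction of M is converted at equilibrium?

Take 1 mol M as basis and let X be its fractional conversion, so ξ = X.
At extent ξ: n_R = 1.53 − X; n_M = 1 − X; n_Q = X; n_I = 2.71 (inert).
Total moles n_T = 5.24 − X.
y_i = n_i/n_T, p_i = y_i·P. K = p_Q / (p_R p_M).
Equating to 0.156 bar^-1 and solving on 0 < X < 1: X = 0.151.

X = 0.151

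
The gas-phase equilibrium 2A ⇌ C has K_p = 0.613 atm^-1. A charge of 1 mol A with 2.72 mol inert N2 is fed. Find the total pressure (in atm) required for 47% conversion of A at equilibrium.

Let X = conversion of A (basis 1 mol A); extent of reaction ξ = 0.5X.
Mole table: n_A = 1 − X; n_C = 0.5X; n_I = 2.72 (inert).
n_T = Σnᵢ = 3.72 − 0.5X.
K_p = p_C / (p_A^2) with p_i = (n_i/n_T)·P.
At X = 0.47: the mole-fraction product g(X) = Π y_i^ν_i = 2.916. Since K_p = g(X)·P^{-1}, P = (g/K_p)^(1/1) = (2.916/0.613)^(1/1) = 4.76 atm.

P = 4.76 atm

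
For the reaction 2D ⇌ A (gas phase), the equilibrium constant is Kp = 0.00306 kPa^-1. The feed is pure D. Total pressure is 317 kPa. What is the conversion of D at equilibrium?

X = 0.547

Take 1 mol D as basis and let X be its fractional conversion, so ξ = 0.5X.
Species balance: n_D = 1 − X; n_A = 0.5X.
n_T = Σnᵢ = 1 − 0.5X.
With p_i = (n_i/n_T)P, Kp = p_A / (p_D^2).
Equating to 0.00306 kPa^-1 and solving on 0 < X < 1: X = 0.547.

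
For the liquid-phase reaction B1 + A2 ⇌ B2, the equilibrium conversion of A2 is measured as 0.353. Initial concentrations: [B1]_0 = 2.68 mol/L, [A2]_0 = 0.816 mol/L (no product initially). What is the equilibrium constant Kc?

Kc = 0.228 L/mol

Let X = conversion of A2.
Concentrations: [B1] = 2.68 − 0.816X; [A2] = 0.816 − 0.816X; [B2] = 0.816X.
At X = 0.353: [B1] = 2.39, [A2] = 0.528, [B2] = 0.288.
Kc = [B2] / ([B1] [A2]) = 0.228 L/mol.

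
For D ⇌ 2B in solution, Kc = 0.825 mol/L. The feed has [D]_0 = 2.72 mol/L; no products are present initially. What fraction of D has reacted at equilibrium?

X = 0.240

Let X = conversion of D; extent ξ = 2.72·X mol/L.
Concentrations: [D] = 2.72 − 2.72X; [B] = 5.44X.
Kc = [B]^2 / ([D]).
Setting equal to 0.825 and solving for X on (0,1) gives X = 0.240.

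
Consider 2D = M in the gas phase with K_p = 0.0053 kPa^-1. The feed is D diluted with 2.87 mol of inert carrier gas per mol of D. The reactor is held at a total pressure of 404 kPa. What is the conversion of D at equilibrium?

Basis: 1 mol D initially; let X = conversion of D. Extent ξ = 0.5X.
Moles: n_D = 1 − X; n_M = 0.5X; n_I = 2.87 (inert).
Total moles n_T = 3.87 − 0.5X.
y_i = n_i/n_T, p_i = y_i·P. K_p = p_M / (p_D^2).
This yields a degree-2 equation in X; solving on (0,1), X = 0.409.

X = 0.409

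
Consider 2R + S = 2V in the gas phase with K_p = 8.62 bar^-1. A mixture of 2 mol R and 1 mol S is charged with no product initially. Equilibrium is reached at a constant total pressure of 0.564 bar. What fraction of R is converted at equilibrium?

X = 0.497

Take 2 mol R as basis and let X be its fractional conversion, so ξ = X.
Species balance: n_R = 2 − 2X; n_S = 1 − X; n_V = 2X.
n_T = Σnᵢ = 3 − X.
Mole fractions y_i = n_i/n_T; K_p = p_V^2 / (p_R^2 p_S) with p_i = y_i·P.
This yields a degree-3 equation in X; solving on (0,1), X = 0.497.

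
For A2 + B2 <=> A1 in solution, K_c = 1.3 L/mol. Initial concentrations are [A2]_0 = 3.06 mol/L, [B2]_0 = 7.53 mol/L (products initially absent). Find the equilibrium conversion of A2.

X = 0.864

Let X = conversion of A2; extent ξ = 3.06·X mol/L.
Concentrations: [A2] = 3.06 − 3.06X; [B2] = 7.53 − 3.06X; [A1] = 3.06X.
K_c = [A1] / ([A2] [B2]).
Equating to 1.3 L/mol: the physical root is X = 0.864.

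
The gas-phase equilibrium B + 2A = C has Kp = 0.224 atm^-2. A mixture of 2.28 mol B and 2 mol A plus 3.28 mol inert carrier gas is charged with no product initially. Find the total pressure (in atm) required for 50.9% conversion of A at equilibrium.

P = 7.55 atm

Basis: 2 mol A initially; let X = conversion of A. Extent ξ = X.
Species balance: n_B = 2.28 − X; n_A = 2 − 2X; n_C = X; n_I = 3.28 (inert).
Summing: n_T = 7.56 − 2X.
Kp = p_C / (p_B p_A^2) with p_i = (n_i/n_T)·P.
At X = 0.509: the mole-fraction product g(X) = Π y_i^ν_i = 12.76. Since Kp = g(X)·P^{-2}, P = (g/Kp)^(1/2) = (12.76/0.224)^(1/2) = 7.55 atm.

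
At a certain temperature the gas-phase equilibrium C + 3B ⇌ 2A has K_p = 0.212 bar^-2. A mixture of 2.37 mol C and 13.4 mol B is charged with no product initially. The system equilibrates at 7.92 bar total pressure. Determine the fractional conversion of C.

X = 0.834

Let X = conversion of C (basis 2.37 mol C); extent of reaction ξ = 2.37X.
Species balance: n_C = 2.37 − 2.37X; n_B = 13.4 − 7.11X; n_A = 4.74X.
Summing: n_T = 15.8 − 4.74X.
Mole fractions y_i = n_i/n_T; K_p = p_A^2 / (p_C p_B^3) with p_i = y_i·P.
Substituting and setting equal to 0.212 bar^-2 gives a polynomial in X; the root in (0,1) is X = 0.834.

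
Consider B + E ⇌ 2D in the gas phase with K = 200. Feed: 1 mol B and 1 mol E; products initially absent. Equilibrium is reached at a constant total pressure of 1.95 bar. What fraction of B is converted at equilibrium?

X = 0.876

Take 1 mol B as basis and let X be its fractional conversion, so ξ = X.
Moles: n_B = 1 − X; n_E = 1 − X; n_D = 2X.
Total moles n_T = 2 (Δν = 0, constant).
With p_i = (n_i/n_T)P, K = p_D^2 / (p_B p_E).
This yields a degree-2 equation in X; solving on (0,1), X = 0.876.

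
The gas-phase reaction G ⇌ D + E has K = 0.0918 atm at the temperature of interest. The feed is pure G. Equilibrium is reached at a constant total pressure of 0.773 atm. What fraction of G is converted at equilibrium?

Take 1 mol G as basis and let X be its fractional conversion, so ξ = X.
Mole table: n_G = 1 − X; n_D = X; n_E = X.
n_T = Σnᵢ = 1 + X.
Mole fractions y_i = n_i/n_T; K = p_D p_E / (p_G) with p_i = y_i·P.
Setting this equal to 0.0918 atm and taking the physical root (0 < X < 1) gives X = 0.326.

X = 0.326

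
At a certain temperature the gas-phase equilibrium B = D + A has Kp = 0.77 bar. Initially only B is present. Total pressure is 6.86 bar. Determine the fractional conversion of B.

X = 0.318

Basis: 1 mol B initially; let X = conversion of B. Extent ξ = X.
Moles: n_B = 1 − X; n_D = X; n_A = X.
n_T = Σnᵢ = 1 + X.
Mole fractions y_i = n_i/n_T; Kp = p_D p_A / (p_B) with p_i = y_i·P.
Equating to 0.77 bar and solving on 0 < X < 1: X = 0.318.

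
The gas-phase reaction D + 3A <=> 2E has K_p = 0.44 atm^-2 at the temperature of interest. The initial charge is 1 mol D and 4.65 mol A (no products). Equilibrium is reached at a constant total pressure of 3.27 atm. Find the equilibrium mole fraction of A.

Let X = conversion of D (basis 1 mol D); extent of reaction ξ = X.
Species balance: n_D = 1 − X; n_A = 4.65 − 3X; n_E = 2X.
Summing: n_T = 5.65 − 2X.
Mole fractions y_i = n_i/n_T; K_p = p_E^2 / (p_D p_A^3) with p_i = y_i·P.
Substituting and setting equal to 0.44 atm^-2 gives a polynomial in X; the root in (0,1) is X = 0.652.
Then n_A = 2.7, n_T = 4.35, so y_A = 0.620.

y_A = 0.620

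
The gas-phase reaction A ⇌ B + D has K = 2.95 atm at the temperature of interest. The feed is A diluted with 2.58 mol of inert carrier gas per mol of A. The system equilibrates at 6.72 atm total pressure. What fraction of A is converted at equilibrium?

X = 0.723

Take 1 mol A as basis and let X be its fractional conversion, so ξ = X.
At extent ξ: n_A = 1 − X; n_B = X; n_D = X; n_I = 2.58 (inert).
Total moles n_T = 3.58 + X.
Mole fractions y_i = n_i/n_T; K = p_B p_D / (p_A) with p_i = y_i·P.
Setting this equal to 2.95 atm and taking the physical root (0 < X < 1) gives X = 0.723.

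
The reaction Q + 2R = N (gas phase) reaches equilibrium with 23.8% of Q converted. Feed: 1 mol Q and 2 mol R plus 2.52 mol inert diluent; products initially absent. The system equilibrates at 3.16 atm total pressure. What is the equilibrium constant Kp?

Basis: 1 mol Q initially; let X = conversion of Q. Extent ξ = X.
Mole table: n_Q = 1 − X; n_R = 2 − 2X; n_N = X; n_I = 2.52 (inert).
Total moles n_T = 5.52 − 2X.
At X = 0.238: n_Q = 0.762, n_R = 1.52, n_N = 0.238, n_T = 5.04.
p_i = (n_i/n_T)·P. Kp = p_N / (p_Q p_R^2) = 0.343 atm^-2.

Kp = 0.343 atm^-2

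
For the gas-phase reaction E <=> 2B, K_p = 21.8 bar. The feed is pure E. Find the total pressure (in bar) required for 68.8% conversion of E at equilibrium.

P = 6.06 bar

Take 1 mol E as basis and let X be its fractional conversion, so ξ = X.
Mole table: n_E = 1 − X; n_B = 2X.
Summing: n_T = 1 + X.
K_p = p_B^2 / (p_E) with p_i = (n_i/n_T)·P.
At X = 0.688: the mole-fraction product g(X) = Π y_i^ν_i = 3.595. Since K_p = g(X)·P^{1}, P = (K_p/g)^(1/1) = (21.8/3.595)^(1/1) = 6.06 bar.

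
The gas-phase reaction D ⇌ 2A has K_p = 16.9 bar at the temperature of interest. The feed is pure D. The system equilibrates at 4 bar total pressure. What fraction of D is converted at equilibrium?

X = 0.717

Take 1 mol D as basis and let X be its fractional conversion, so ξ = X.
Moles: n_D = 1 − X; n_A = 2X.
n_T = Σnᵢ = 1 + X.
With p_i = (n_i/n_T)P, K_p = p_A^2 / (p_D).
Equating to 16.9 bar and solving on 0 < X < 1: X = 0.717.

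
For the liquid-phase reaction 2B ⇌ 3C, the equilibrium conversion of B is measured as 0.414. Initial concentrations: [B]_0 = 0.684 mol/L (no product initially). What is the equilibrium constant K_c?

Let X = conversion of B.
Concentrations: [B] = 0.684 − 0.684X; [C] = 1.03X.
At X = 0.414: [B] = 0.401, [C] = 0.425.
K_c = [C]^3 / ([B]^2) = 0.477 mol/L.

K_c = 0.477 mol/L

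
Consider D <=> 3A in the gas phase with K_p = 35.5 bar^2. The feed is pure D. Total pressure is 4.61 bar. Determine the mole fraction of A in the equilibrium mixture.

Let X = conversion of D (basis 1 mol D); extent of reaction ξ = X.
Species balance: n_D = 1 − X; n_A = 3X.
Summing: n_T = 1 + 2X.
With p_i = (n_i/n_T)P, K_p = p_A^3 / (p_D).
Substituting and setting equal to 35.5 bar^2 gives a polynomial in X; the root in (0,1) is X = 0.498.
Then n_A = 1.49, n_T = 2, so y_A = 0.749.

y_A = 0.749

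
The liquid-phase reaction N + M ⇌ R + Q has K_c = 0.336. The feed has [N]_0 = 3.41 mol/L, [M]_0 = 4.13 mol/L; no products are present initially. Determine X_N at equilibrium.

Let X = conversion of N; extent ξ = 3.41·X mol/L.
Concentrations: [N] = 3.41 − 3.41X; [M] = 4.13 − 3.41X; [R] = 3.41X; [Q] = 3.41X.
K_c = [R] [Q] / ([N] [M]).
Setting equal to 0.336 and solving for X on (0,1) gives X = 0.403.

X = 0.403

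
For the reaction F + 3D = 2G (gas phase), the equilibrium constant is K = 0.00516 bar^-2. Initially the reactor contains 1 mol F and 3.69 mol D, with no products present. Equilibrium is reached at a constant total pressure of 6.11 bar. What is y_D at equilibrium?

y_D = 0.707

Let X = conversion of F (basis 1 mol F); extent of reaction ξ = X.
At extent ξ: n_F = 1 − X; n_D = 3.69 − 3X; n_G = 2X.
Total moles n_T = 4.69 − 2X.
Mole fractions y_i = n_i/n_T; K = p_G^2 / (p_F p_D^3) with p_i = y_i·P.
Equating to 0.00516 bar^-2 and solving on 0 < X < 1: X = 0.235.
Then n_D = 2.99, n_T = 4.22, so y_D = 0.707.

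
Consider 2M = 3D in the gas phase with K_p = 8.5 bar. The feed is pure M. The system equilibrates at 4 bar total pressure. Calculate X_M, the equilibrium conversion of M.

Basis: 1 mol M initially; let X = conversion of M. Extent ξ = 0.5X.
Species balance: n_M = 1 − X; n_D = 1.5X.
n_T = Σnᵢ = 1 + 0.5X.
y_i = n_i/n_T, p_i = y_i·P. K_p = p_D^3 / (p_M^2).
Substituting and setting equal to 8.5 bar gives a polynomial in X; the root in (0,1) is X = 0.548.

X = 0.548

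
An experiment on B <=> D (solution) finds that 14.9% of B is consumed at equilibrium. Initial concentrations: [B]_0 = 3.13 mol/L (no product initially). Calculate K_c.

K_c = 0.175

Let X = conversion of B.
Concentrations: [B] = 3.13 − 3.13X; [D] = 3.13X.
At X = 0.149: [B] = 2.66, [D] = 0.466.
K_c = [D] / ([B]) = 0.175.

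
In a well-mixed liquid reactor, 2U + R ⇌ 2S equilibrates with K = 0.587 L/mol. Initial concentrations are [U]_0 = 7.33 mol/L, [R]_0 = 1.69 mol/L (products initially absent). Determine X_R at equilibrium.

Let X = conversion of R; extent ξ = 1.69·X mol/L.
Concentrations: [U] = 7.33 − 3.38X; [R] = 1.69 − 1.69X; [S] = 3.38X.
K = [S]^2 / ([U]^2 [R]).
This equals 0.587 at X = 0.735 (the root in 0 < X < 1).

X = 0.735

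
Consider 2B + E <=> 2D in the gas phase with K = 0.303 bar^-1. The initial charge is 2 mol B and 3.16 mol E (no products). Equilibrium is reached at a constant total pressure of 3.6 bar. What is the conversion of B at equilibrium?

X = 0.442

Let X = conversion of B (basis 2 mol B); extent of reaction ξ = X.
At extent ξ: n_B = 2 − 2X; n_E = 3.16 − X; n_D = 2X.
Total moles n_T = 5.16 − X.
With p_i = (n_i/n_T)P, K = p_D^2 / (p_B^2 p_E).
Equating to 0.303 bar^-1 and solving on 0 < X < 1: X = 0.442.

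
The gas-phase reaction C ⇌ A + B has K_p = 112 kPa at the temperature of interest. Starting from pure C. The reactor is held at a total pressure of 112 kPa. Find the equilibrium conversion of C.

X = 0.707

Let X = conversion of C (basis 1 mol C); extent of reaction ξ = X.
Moles: n_C = 1 − X; n_A = X; n_B = X.
Total moles n_T = 1 + X.
y_i = n_i/n_T, p_i = y_i·P. K_p = p_A p_B / (p_C).
This yields a degree-2 equation in X; solving on (0,1), X = 0.707.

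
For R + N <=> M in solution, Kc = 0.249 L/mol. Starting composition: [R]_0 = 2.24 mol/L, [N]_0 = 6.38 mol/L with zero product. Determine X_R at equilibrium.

Let X = conversion of R; extent ξ = 2.24·X mol/L.
Concentrations: [R] = 2.24 − 2.24X; [N] = 6.38 − 2.24X; [M] = 2.24X.
Kc = [M] / ([R] [N]).
Equating to 0.249 L/mol: the physical root is X = 0.561.

X = 0.561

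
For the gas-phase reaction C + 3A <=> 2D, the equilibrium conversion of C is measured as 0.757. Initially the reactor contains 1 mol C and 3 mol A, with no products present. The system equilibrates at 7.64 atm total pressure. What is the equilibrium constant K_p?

Take 1 mol C as basis and let X be its fractional conversion, so ξ = X.
At extent ξ: n_C = 1 − X; n_A = 3 − 3X; n_D = 2X.
Total moles n_T = 4 − 2X.
At X = 0.757: n_C = 0.243, n_A = 0.729, n_D = 1.51, n_T = 2.49.
p_i = (n_i/n_T)·P. K_p = p_D^2 / (p_C p_A^3) = 2.58 atm^-2.

K_p = 2.58 atm^-2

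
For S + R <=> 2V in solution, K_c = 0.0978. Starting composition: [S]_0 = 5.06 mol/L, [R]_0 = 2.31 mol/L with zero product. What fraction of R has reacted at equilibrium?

Let X = conversion of R; extent ξ = 2.31·X mol/L.
Concentrations: [S] = 5.06 − 2.31X; [R] = 2.31 − 2.31X; [V] = 4.62X.
K_c = [V]^2 / ([S] [R]).
Setting equal to 0.0978 and solving for X on (0,1) gives X = 0.198.

X = 0.198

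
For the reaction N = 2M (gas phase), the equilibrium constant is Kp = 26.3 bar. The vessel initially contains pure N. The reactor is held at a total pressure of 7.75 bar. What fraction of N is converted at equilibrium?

Take 1 mol N as basis and let X be its fractional conversion, so ξ = X.
Moles: n_N = 1 − X; n_M = 2X.
Total moles n_T = 1 + X.
With p_i = (n_i/n_T)P, Kp = p_M^2 / (p_N).
This yields a degree-2 equation in X; solving on (0,1), X = 0.677.

X = 0.677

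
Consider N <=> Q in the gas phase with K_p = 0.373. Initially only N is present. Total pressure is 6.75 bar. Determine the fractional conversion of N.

Take 1 mol N as basis and let X be its fractional conversion, so ξ = X.
Moles: n_N = 1 − X; n_Q = X.
Total moles n_T = 1 (Δν = 0, constant).
Mole fractions y_i = n_i/n_T; K_p = p_Q / (p_N) with p_i = y_i·P.
Setting this equal to 0.373 and taking the physical root (0 < X < 1) gives X = 0.272.

X = 0.272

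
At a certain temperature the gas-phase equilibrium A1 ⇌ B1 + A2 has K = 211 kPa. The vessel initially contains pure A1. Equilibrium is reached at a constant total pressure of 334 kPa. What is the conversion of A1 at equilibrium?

Take 1 mol A1 as basis and let X be its fractional conversion, so ξ = X.
At extent ξ: n_A1 = 1 − X; n_B1 = X; n_A2 = X.
Summing: n_T = 1 + X.
With p_i = (n_i/n_T)P, K = p_B1 p_A2 / (p_A1).
This yields a degree-2 equation in X; solving on (0,1), X = 0.622.

X = 0.622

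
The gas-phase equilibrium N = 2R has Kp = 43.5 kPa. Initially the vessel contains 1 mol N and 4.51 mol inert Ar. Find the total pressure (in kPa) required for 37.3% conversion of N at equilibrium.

Basis: 1 mol N initially; let X = conversion of N. Extent ξ = X.
Mole table: n_N = 1 − X; n_R = 2X; n_I = 4.51 (inert).
n_T = Σnᵢ = 5.51 + X.
Kp = p_R^2 / (p_N) with p_i = (n_i/n_T)·P.
At X = 0.373: the mole-fraction product g(X) = Π y_i^ν_i = 0.1509. Since Kp = g(X)·P^{1}, P = (Kp/g)^(1/1) = (43.5/0.1509)^(1/1) = 288 kPa.

P = 288 kPa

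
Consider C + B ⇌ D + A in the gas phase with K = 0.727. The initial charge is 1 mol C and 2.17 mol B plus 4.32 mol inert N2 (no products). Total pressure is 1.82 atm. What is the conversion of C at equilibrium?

Take 1 mol C as basis and let X be its fractional conversion, so ξ = X.
At extent ξ: n_C = 1 − X; n_B = 2.17 − X; n_D = X; n_A = X; n_I = 4.32 (inert).
Since Δν = 0, n_T = 7.49 throughout.
y_i = n_i/n_T, p_i = y_i·P. K = p_D p_A / (p_C p_B).
Equating to 0.727 and solving on 0 < X < 1: X = 0.637.

X = 0.637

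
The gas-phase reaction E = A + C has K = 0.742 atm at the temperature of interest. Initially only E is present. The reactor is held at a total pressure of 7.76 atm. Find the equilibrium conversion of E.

X = 0.295

Take 1 mol E as basis and let X be its fractional conversion, so ξ = X.
At extent ξ: n_E = 1 − X; n_A = X; n_C = X.
Summing: n_T = 1 + X.
With p_i = (n_i/n_T)P, K = p_A p_C / (p_E).
Substituting and setting equal to 0.742 atm gives a polynomial in X; the root in (0,1) is X = 0.295.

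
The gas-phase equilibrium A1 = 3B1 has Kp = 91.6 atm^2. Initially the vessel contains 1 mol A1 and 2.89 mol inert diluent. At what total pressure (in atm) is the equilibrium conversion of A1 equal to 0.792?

Take 1 mol A1 as basis and let X be its fractional conversion, so ξ = X.
Species balance: n_A1 = 1 − X; n_B1 = 3X; n_I = 2.89 (inert).
n_T = Σnᵢ = 3.89 + 2X.
Kp = p_B1^3 / (p_A1) with p_i = (n_i/n_T)·P.
At X = 0.792: the mole-fraction product g(X) = Π y_i^ν_i = 2.152. Since Kp = g(X)·P^{2}, P = (Kp/g)^(1/2) = (91.6/2.152)^(1/2) = 6.52 atm.

P = 6.52 atm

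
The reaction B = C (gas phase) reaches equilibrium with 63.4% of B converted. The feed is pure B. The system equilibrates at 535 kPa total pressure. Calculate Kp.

Take 1 mol B as basis and let X be its fractional conversion, so ξ = X.
At extent ξ: n_B = 1 − X; n_C = X.
Since Δν = 0, n_T = 1 throughout.
At X = 0.634: n_B = 0.366, n_C = 0.634, n_T = 1.
p_i = (n_i/n_T)·P. Kp = p_C / (p_B) = 1.73.

Kp = 1.73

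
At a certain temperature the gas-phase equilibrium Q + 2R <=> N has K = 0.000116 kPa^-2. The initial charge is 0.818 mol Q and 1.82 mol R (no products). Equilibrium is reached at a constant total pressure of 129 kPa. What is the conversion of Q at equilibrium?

Basis: 0.818 mol Q initially; let X = conversion of Q. Extent ξ = 0.818X.
Mole table: n_Q = 0.818 − 0.818X; n_R = 1.82 − 1.64X; n_N = 0.818X.
n_T = Σnᵢ = 2.64 − 1.64X.
y_i = n_i/n_T, p_i = y_i·P. K = p_N / (p_Q p_R^2).
This yields a degree-3 equation in X; solving on (0,1), X = 0.400.

X = 0.400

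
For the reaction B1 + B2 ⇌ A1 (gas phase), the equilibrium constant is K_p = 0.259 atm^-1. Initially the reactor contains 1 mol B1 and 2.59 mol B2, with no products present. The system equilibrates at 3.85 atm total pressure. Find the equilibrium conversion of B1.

Basis: 1 mol B1 initially; let X = conversion of B1. Extent ξ = X.
Moles: n_B1 = 1 − X; n_B2 = 2.59 − X; n_A1 = X.
n_T = Σnᵢ = 3.59 − X.
Mole fractions y_i = n_i/n_T; K_p = p_A1 / (p_B1 p_B2) with p_i = y_i·P.
Substituting and setting equal to 0.259 atm^-1 gives a polynomial in X; the root in (0,1) is X = 0.406.

X = 0.406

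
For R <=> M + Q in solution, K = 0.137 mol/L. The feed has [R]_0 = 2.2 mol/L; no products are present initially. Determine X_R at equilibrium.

X = 0.220

Let X = conversion of R; extent ξ = 2.2·X mol/L.
Concentrations: [R] = 2.2 − 2.2X; [M] = 2.2X; [Q] = 2.2X.
K = [M] [Q] / ([R]).
Solving K = 0.137 for X ∈ (0,1): X = 0.220.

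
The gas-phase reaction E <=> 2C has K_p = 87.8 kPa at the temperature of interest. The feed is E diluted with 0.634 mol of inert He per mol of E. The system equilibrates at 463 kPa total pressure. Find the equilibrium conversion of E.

X = 0.258

Basis: 1 mol E initially; let X = conversion of E. Extent ξ = X.
Species balance: n_E = 1 − X; n_C = 2X; n_I = 0.634 (inert).
Summing: n_T = 1.63 + X.
With p_i = (n_i/n_T)P, K_p = p_C^2 / (p_E).
This yields a degree-2 equation in X; solving on (0,1), X = 0.258.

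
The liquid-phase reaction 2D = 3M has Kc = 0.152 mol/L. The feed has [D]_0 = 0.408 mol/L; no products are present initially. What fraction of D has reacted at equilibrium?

Let X = conversion of D; extent ξ = 0.408X/2 mol/L.
Concentrations: [D] = 0.408 − 0.408X; [M] = 0.612X.
Kc = [M]^3 / ([D]^2).
This equals 0.152 at X = 0.357 (the root in 0 < X < 1).

X = 0.357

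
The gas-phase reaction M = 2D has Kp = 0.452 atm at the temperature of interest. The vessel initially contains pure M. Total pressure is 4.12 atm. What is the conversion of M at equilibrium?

Take 1 mol M as basis and let X be its fractional conversion, so ξ = X.
At extent ξ: n_M = 1 − X; n_D = 2X.
Summing: n_T = 1 + X.
With p_i = (n_i/n_T)P, Kp = p_D^2 / (p_M).
Substituting and setting equal to 0.452 atm gives a polynomial in X; the root in (0,1) is X = 0.163.

X = 0.163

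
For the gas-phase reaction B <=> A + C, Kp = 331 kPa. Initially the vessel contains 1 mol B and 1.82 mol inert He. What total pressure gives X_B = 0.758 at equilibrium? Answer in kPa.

Let X = conversion of B (basis 1 mol B); extent of reaction ξ = X.
Moles: n_B = 1 − X; n_A = X; n_C = X; n_I = 1.82 (inert).
Total moles n_T = 2.82 + X.
Kp = p_A p_C / (p_B) with p_i = (n_i/n_T)·P.
At X = 0.758: the mole-fraction product g(X) = Π y_i^ν_i = 0.6636. Since Kp = g(X)·P^{1}, P = (Kp/g)^(1/1) = (331/0.6636)^(1/1) = 499 kPa.

P = 499 kPa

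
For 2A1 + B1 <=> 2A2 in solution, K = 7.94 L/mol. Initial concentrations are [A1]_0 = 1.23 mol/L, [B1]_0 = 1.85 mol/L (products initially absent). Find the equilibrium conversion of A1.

X = 0.768

Let X = conversion of A1; extent ξ = 1.23X/2 mol/L.
Concentrations: [A1] = 1.23 − 1.23X; [B1] = 1.85 − 0.615X; [A2] = 1.23X.
K = [A2]^2 / ([A1]^2 [B1]).
Solving K = 7.94 for X ∈ (0,1): X = 0.768.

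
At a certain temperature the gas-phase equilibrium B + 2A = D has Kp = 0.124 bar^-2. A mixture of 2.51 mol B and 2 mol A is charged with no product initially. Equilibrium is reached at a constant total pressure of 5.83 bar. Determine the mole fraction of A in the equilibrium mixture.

Basis: 2 mol A initially; let X = conversion of A. Extent ξ = X.
Species balance: n_B = 2.51 − X; n_A = 2 − 2X; n_D = X.
n_T = Σnᵢ = 4.51 − 2X.
y_i = n_i/n_T, p_i = y_i·P. Kp = p_D / (p_B p_A^2).
Equating to 0.124 bar^-2 and solving on 0 < X < 1: X = 0.558.
Then n_A = 0.884, n_T = 3.39, so y_A = 0.260.

y_A = 0.260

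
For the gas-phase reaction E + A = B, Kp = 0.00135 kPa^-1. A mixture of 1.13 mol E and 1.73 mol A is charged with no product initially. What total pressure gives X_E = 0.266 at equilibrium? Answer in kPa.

P = 481 kPa

Basis: 1.13 mol E initially; let X = conversion of E. Extent ξ = 1.13X.
At extent ξ: n_E = 1.13 − 1.13X; n_A = 1.73 − 1.13X; n_B = 1.13X.
n_T = Σnᵢ = 2.86 − 1.13X.
Kp = p_B / (p_E p_A) with p_i = (n_i/n_T)·P.
At X = 0.266: the mole-fraction product g(X) = Π y_i^ν_i = 0.6489. Since Kp = g(X)·P^{-1}, P = (g/Kp)^(1/1) = (0.6489/0.00135)^(1/1) = 481 kPa.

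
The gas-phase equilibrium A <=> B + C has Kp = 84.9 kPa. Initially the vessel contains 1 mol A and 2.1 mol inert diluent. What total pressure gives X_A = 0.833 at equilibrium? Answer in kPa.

P = 80.4 kPa

Take 1 mol A as basis and let X be its fractional conversion, so ξ = X.
Mole table: n_A = 1 − X; n_B = X; n_C = X; n_I = 2.1 (inert).
n_T = Σnᵢ = 3.1 + X.
Kp = p_B p_C / (p_A) with p_i = (n_i/n_T)·P.
At X = 0.833: the mole-fraction product g(X) = Π y_i^ν_i = 1.056. Since Kp = g(X)·P^{1}, P = (Kp/g)^(1/1) = (84.9/1.056)^(1/1) = 80.4 kPa.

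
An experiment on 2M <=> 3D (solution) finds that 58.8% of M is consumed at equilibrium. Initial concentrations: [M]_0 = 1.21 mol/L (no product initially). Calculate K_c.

Let X = conversion of M.
Concentrations: [M] = 1.21 − 1.21X; [D] = 1.81X.
At X = 0.588: [M] = 0.499, [D] = 1.07.
K_c = [D]^3 / ([M]^2) = 4.89 mol/L.

K_c = 4.89 mol/L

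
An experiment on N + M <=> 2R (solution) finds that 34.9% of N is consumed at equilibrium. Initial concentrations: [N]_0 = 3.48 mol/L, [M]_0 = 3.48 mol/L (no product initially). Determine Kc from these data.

Kc = 1.15

Let X = conversion of N.
Concentrations: [N] = 3.48 − 3.48X; [M] = 3.48 − 3.48X; [R] = 6.96X.
At X = 0.349: [N] = 2.27, [M] = 2.27, [R] = 2.43.
Kc = [R]^2 / ([N] [M]) = 1.15.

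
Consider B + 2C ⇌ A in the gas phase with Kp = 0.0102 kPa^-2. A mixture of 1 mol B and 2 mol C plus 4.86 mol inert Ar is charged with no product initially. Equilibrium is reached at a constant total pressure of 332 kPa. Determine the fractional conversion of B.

X = 0.809

Take 1 mol B as basis and let X be its fractional conversion, so ξ = X.
Mole table: n_B = 1 − X; n_C = 2 − 2X; n_A = X; n_I = 4.86 (inert).
Total moles n_T = 7.86 − 2X.
y_i = n_i/n_T, p_i = y_i·P. Kp = p_A / (p_B p_C^2).
Setting this equal to 0.0102 kPa^-2 and taking the physical root (0 < X < 1) gives X = 0.809.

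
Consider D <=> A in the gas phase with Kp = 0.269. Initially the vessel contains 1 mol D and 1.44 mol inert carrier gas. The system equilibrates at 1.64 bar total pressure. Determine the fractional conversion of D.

Take 1 mol D as basis and let X be its fractional conversion, so ξ = X.
At extent ξ: n_D = 1 − X; n_A = X; n_I = 1.44 (inert).
n_T stays at 2.44 (no change in mole number).
y_i = n_i/n_T, p_i = y_i·P. Kp = p_A / (p_D).
Setting this equal to 0.269 and taking the physical root (0 < X < 1) gives X = 0.212.

X = 0.212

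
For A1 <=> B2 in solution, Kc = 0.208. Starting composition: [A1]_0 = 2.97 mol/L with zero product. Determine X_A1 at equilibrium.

X = 0.172

Let X = conversion of A1; extent ξ = 2.97·X mol/L.
Concentrations: [A1] = 2.97 − 2.97X; [B2] = 2.97X.
Kc = [B2] / ([A1]).
Solving Kc = 0.208 for X ∈ (0,1): X = 0.172.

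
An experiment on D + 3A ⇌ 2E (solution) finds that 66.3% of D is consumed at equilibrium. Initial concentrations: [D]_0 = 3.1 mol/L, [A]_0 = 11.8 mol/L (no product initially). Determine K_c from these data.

Let X = conversion of D.
Concentrations: [D] = 3.1 − 3.1X; [A] = 11.8 − 9.3X; [E] = 6.2X.
At X = 0.663: [D] = 1.04, [A] = 5.63, [E] = 4.11.
K_c = [E]^2 / ([D] [A]^3) = 0.0904 (mol/L)^-2.

K_c = 0.0904 (mol/L)^-2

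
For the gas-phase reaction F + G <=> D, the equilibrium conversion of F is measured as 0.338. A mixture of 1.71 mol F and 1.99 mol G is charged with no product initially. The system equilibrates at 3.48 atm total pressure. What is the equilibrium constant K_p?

K_p = 0.324 atm^-1

Take 1.71 mol F as basis and let X be its fractional conversion, so ξ = 1.71X.
Moles: n_F = 1.71 − 1.71X; n_G = 1.99 − 1.71X; n_D = 1.71X.
Total moles n_T = 3.7 − 1.71X.
At X = 0.338: n_F = 1.13, n_G = 1.41, n_D = 0.578, n_T = 3.12.
p_i = (n_i/n_T)·P. K_p = p_D / (p_F p_G) = 0.324 atm^-1.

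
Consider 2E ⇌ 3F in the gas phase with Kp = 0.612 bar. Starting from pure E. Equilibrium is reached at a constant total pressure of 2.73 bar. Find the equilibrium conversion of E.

Take 1 mol E as basis and let X be its fractional conversion, so ξ = 0.5X.
Moles: n_E = 1 − X; n_F = 1.5X.
Total moles n_T = 1 + 0.5X.
With p_i = (n_i/n_T)P, Kp = p_F^3 / (p_E^2).
This yields a degree-3 equation in X; solving on (0,1), X = 0.327.

X = 0.327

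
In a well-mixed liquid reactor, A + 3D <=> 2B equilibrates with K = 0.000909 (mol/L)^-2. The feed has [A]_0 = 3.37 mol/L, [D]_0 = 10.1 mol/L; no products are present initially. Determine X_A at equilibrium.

Let X = conversion of A; extent ξ = 3.37·X mol/L.
Concentrations: [A] = 3.37 − 3.37X; [D] = 10.1 − 10.1X; [B] = 6.74X.
K = [B]^2 / ([A] [D]^3).
Equating to 0.000909 (mol/L)^-2: the physical root is X = 0.178.

X = 0.178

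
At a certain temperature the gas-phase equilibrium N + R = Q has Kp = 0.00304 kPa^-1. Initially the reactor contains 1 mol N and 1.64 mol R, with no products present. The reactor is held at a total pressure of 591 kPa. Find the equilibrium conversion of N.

X = 0.490

Basis: 1 mol N initially; let X = conversion of N. Extent ξ = X.
Species balance: n_N = 1 − X; n_R = 1.64 − X; n_Q = X.
Summing: n_T = 2.64 − X.
With p_i = (n_i/n_T)P, Kp = p_Q / (p_N p_R).
Substituting and setting equal to 0.00304 kPa^-1 gives a polynomial in X; the root in (0,1) is X = 0.490.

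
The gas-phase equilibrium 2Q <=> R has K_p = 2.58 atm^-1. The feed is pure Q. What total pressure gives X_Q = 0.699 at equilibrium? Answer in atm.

Take 1 mol Q as basis and let X be its fractional conversion, so ξ = 0.5X.
Species balance: n_Q = 1 − X; n_R = 0.5X.
Total moles n_T = 1 − 0.5X.
K_p = p_R / (p_Q^2) with p_i = (n_i/n_T)·P.
At X = 0.699: the mole-fraction product g(X) = Π y_i^ν_i = 2.509. Since K_p = g(X)·P^{-1}, P = (g/K_p)^(1/1) = (2.509/2.58)^(1/1) = 0.973 atm.

P = 0.973 atm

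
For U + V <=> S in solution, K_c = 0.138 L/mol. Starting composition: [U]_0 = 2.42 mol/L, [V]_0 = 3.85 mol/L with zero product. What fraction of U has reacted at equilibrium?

Let X = conversion of U; extent ξ = 2.42·X mol/L.
Concentrations: [U] = 2.42 − 2.42X; [V] = 3.85 − 2.42X; [S] = 2.42X.
K_c = [S] / ([U] [V]).
Solving K_c = 0.138 for X ∈ (0,1): X = 0.301.

X = 0.301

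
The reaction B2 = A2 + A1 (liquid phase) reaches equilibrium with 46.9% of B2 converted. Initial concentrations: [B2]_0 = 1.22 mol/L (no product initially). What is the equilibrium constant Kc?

Let X = conversion of B2.
Concentrations: [B2] = 1.22 − 1.22X; [A2] = 1.22X; [A1] = 1.22X.
At X = 0.469: [B2] = 0.648, [A2] = 0.572, [A1] = 0.572.
Kc = [A2] [A1] / ([B2]) = 0.505 mol/L.

Kc = 0.505 mol/L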